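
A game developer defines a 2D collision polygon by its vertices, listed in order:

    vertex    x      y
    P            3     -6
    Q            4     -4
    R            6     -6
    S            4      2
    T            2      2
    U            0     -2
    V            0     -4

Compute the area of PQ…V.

30

Σ = (12) + (0) + (36) + (4) + (-4) + (0) + (12) = 60
Area = |Σ|/2 = 30.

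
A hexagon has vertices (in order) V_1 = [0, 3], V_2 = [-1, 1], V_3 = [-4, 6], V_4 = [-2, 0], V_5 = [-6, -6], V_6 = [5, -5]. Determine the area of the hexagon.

50

Apply Gauss's area formula: 2A = Σ (x_i·y_{i+1} − x_{i+1}·y_i), indices taken mod 6.
Cross-terms: 3, -2, 12, 12, 60, 15  ⇒  Σ = 100
Area = |Σ|/2 = 50.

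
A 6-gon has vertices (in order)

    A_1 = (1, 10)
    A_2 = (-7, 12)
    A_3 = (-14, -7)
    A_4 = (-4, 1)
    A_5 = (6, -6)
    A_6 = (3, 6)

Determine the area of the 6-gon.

176.5

Apply the surveyor's formula: 2A = Σ (x_i·y_{i+1} − x_{i+1}·y_i), indices taken mod 6.
A_1→A_2: (1)(12) − (-7)(10) = 82
A_2→A_3: (-7)(-7) − (-14)(12) = 217
A_3→A_4: (-14)(1) − (-4)(-7) = -42
A_4→A_5: (-4)(-6) − (6)(1) = 18
A_5→A_6: (6)(6) − (3)(-6) = 54
A_6→A_1: (3)(10) − (1)(6) = 24
Σ = 353
Area = |Σ|/2 = 176.5.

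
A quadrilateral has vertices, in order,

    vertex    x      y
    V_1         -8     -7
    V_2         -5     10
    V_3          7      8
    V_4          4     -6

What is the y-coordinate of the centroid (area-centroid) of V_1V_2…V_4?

Apply the surveyor's formula. First the cross-terms c_i = x_i·y_{i+1} − x_{i+1}·y_i:
  -115, -110, -74, -76  ⇒  2A = -375, A = -187.5.
Then Σ (y_i + y_{i+1})·c_i = -1485, so ȳ = -1485 / (6·(-187.5)) = 1.32.

1.32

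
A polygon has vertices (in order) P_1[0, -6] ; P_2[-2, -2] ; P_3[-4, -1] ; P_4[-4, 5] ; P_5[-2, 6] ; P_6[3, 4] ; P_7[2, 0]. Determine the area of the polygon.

Apply the surveyor's formula: 2A = Σ (x_i·y_{i+1} − x_{i+1}·y_i), indices taken mod 7.
Σ = (-12) + (-6) + (-24) + (-14) + (-26) + (-8) + (-12) = -102
Area = |Σ|/2 = 51.

51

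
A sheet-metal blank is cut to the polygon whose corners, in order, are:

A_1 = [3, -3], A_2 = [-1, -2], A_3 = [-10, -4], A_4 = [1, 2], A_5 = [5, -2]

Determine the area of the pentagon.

Apply the shoelace formula: 2A = Σ (x_i·y_{i+1} − x_{i+1}·y_i), indices taken mod 5.
Σ = (-9) + (-16) + (-16) + (-12) + (-9) = -62
Area = |Σ|/2 = 31.

31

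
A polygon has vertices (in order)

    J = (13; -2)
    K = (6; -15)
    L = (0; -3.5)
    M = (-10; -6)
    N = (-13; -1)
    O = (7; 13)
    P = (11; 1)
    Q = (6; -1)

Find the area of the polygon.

310.5

Cross-terms: -183, -21, -35, -68, -162, -136, -17, 1  ⇒  Σ = -621
Area = |Σ|/2 = 310.5.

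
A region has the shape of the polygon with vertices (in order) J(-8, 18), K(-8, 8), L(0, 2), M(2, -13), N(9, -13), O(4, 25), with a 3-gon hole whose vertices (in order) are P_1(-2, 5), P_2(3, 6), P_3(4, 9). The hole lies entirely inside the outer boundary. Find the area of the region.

Outer boundary:
Σ = (80) + (-16) + (-4) + (91) + (277) + (272) = 700
Area = |Σ|/2 = 350.
Hole:
Σ = (-27) + (3) + (38) = 14
Area = |Σ|/2 = 7.
Net area = 350 − 7 = 343.

343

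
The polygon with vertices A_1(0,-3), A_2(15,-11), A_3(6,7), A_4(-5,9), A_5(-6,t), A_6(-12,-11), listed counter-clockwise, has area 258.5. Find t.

The doubled signed area Σ (x_i y_{i+1} − x_{i+1} y_i) is linear in t.
With t=0 it equals 461; the coefficient of t is 7 (from the two edges through A_5).
So 7·t + 461 = 2·258.5 = 517 ⇒ t = 8.

8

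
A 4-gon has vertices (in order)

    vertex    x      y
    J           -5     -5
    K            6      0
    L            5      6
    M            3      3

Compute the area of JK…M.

31.5

Cross-terms: 30, 36, -3, 0  ⇒  Σ = 63
Area = |Σ|/2 = 31.5.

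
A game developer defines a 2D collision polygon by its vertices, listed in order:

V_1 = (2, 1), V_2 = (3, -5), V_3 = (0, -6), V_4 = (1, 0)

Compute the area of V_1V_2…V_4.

12

Apply the shoelace (surveyor's) formula: 2A = Σ (x_i·y_{i+1} − x_{i+1}·y_i), indices taken mod 4.
Cross-terms: -13, -18, 6, 1  ⇒  Σ = -24
Area = |Σ|/2 = 12.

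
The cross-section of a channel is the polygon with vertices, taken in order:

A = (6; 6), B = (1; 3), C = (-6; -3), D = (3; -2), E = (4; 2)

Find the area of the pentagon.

Cross-terms: 12, 15, 21, 14, 12  ⇒  Σ = 74
Area = |Σ|/2 = 37.

37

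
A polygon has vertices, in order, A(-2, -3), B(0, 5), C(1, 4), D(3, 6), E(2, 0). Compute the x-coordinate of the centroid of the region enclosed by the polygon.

23/39

Apply the shoelace (surveyor's) formula. First the cross-terms c_i = x_i·y_{i+1} − x_{i+1}·y_i:
  -10, -5, -6, -12, -6  ⇒  2A = -39, A = -19.5.
Then Σ (x_i + x_{i+1})·c_i = -69, so x̄ = -69 / (6·(-19.5)) = 23/39.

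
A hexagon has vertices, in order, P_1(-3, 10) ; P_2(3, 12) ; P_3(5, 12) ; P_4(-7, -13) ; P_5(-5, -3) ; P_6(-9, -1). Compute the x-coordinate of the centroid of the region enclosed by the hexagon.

Apply the shoelace (surveyor's) formula. First the cross-terms c_i = x_i·y_{i+1} − x_{i+1}·y_i:
  -66, -24, 19, -44, -22, -93  ⇒  2A = -230, A = -115.
Then Σ (x_i + x_{i+1})·c_i = 1722, so x̄ = 1722 / (6·(-115)) = -287/115.

-287/115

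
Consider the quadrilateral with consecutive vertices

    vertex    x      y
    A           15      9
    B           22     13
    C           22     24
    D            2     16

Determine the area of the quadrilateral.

Apply the surveyor's formula: 2A = Σ (x_i·y_{i+1} − x_{i+1}·y_i), indices taken mod 4.
Σ = (-3) + (242) + (304) + (-222) = 321
Area = |Σ|/2 = 160.5.

160.5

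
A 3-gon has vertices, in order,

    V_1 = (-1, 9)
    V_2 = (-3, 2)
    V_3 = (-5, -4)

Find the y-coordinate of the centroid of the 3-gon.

7/3

Apply the shoelace formula. First the cross-terms c_i = x_i·y_{i+1} − x_{i+1}·y_i:
  25, 22, -49  ⇒  2A = -2, A = -1.
Then Σ (y_i + y_{i+1})·c_i = -14, so ȳ = -14 / (6·(-1)) = 7/3.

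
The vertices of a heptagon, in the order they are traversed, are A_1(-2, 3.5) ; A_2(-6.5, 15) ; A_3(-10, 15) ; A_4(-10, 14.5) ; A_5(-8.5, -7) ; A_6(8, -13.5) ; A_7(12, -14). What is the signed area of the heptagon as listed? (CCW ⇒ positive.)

Apply the shoelace (surveyor's) formula: 2A = Σ (x_i·y_{i+1} − x_{i+1}·y_i), indices taken mod 7.
A_1→A_2: (-2)(15) − (-6.5)(3.5) = -7.25
A_2→A_3: (-6.5)(15) − (-10)(15) = 52.5
A_3→A_4: (-10)(14.5) − (-10)(15) = 5
A_4→A_5: (-10)(-7) − (-8.5)(14.5) = 193.25
A_5→A_6: (-8.5)(-13.5) − (8)(-7) = 170.75
A_6→A_7: (8)(-14) − (12)(-13.5) = 50
A_7→A_1: (12)(3.5) − (-2)(-14) = 14
Σ = 478.25
Signed area = Σ/2 = 239.125 (positive ⇒ counter-clockwise traversal).

239.125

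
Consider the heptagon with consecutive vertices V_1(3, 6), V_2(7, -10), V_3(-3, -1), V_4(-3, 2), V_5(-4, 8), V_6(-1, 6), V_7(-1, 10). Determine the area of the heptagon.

95

V_1→V_2: (3)(-10) − (7)(6) = -72
V_2→V_3: (7)(-1) − (-3)(-10) = -37
V_3→V_4: (-3)(2) − (-3)(-1) = -9
V_4→V_5: (-3)(8) − (-4)(2) = -16
V_5→V_6: (-4)(6) − (-1)(8) = -16
V_6→V_7: (-1)(10) − (-1)(6) = -4
V_7→V_1: (-1)(6) − (3)(10) = -36
Σ = -190
Area = |Σ|/2 = 95.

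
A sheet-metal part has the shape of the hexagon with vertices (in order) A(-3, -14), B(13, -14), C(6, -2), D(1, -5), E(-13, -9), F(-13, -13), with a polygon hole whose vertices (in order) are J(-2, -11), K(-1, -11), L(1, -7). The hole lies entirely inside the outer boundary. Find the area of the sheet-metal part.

Outer boundary:
Apply the shoelace (surveyor's) formula: 2A = Σ (x_i·y_{i+1} − x_{i+1}·y_i), indices taken mod 6.
Σ = (224) + (58) + (-28) + (-74) + (52) + (143) = 375
Area = |Σ|/2 = 187.5.
Hole:
Apply the shoelace (surveyor's) formula: 2A = Σ (x_i·y_{i+1} − x_{i+1}·y_i), indices taken mod 3.
J→K: (-2)(-11) − (-1)(-11) = 11
K→L: (-1)(-7) − (1)(-11) = 18
L→J: (1)(-11) − (-2)(-7) = -25
Σ = 4
Area = |Σ|/2 = 2.
Net area = 187.5 − 2 = 185.5.

185.5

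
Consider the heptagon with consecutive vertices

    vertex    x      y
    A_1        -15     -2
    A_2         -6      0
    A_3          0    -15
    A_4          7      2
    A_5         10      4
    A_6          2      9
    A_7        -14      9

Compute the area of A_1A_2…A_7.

Cross-terms: -12, 90, 105, 8, 82, 144, 163  ⇒  Σ = 580
Area = |Σ|/2 = 290.

290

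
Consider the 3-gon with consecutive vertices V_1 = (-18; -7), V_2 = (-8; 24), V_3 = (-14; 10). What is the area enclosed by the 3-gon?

23

Cross-terms: -488, 256, 278  ⇒  Σ = 46
Area = |Σ|/2 = 23.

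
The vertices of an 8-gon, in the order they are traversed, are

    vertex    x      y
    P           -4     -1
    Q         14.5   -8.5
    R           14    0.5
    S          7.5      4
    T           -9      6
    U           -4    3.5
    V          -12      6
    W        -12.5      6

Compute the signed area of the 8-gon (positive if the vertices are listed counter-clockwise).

Apply the surveyor's formula: 2A = Σ (x_i·y_{i+1} − x_{i+1}·y_i), indices taken mod 8.
Σ = (48.5) + (126.25) + (52.25) + (81) + (-7.5) + (18) + (3) + (36.5) = 358
Signed area = Σ/2 = 179 (positive ⇒ counter-clockwise traversal).

179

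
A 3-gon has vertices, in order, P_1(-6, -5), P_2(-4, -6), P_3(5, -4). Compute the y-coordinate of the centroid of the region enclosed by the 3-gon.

Apply the shoelace formula. First the cross-terms c_i = x_i·y_{i+1} − x_{i+1}·y_i:
  16, 46, -49  ⇒  2A = 13, A = 6.5.
Then Σ (y_i + y_{i+1})·c_i = -195, so ȳ = -195 / (6·6.5) = -5.

-5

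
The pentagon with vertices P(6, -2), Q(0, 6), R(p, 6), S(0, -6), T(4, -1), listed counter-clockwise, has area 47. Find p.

The doubled signed area Σ (x_i y_{i+1} − x_{i+1} y_i) is linear in p.
With p=0 it equals 58; the coefficient of p is -12 (from the two edges through R).
So -12·p + 58 = 2·47 = 94 ⇒ p = -3.

-3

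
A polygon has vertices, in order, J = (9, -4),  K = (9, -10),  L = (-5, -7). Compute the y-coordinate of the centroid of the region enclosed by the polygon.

-7

Apply the shoelace formula. First the cross-terms c_i = x_i·y_{i+1} − x_{i+1}·y_i:
  -54, -113, 83  ⇒  2A = -84, A = -42.
Then Σ (y_i + y_{i+1})·c_i = 1764, so ȳ = 1764 / (6·(-42)) = -7.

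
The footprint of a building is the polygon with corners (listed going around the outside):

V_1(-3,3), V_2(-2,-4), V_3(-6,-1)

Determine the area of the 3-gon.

12.5

Apply the shoelace (surveyor's) formula: 2A = Σ (x_i·y_{i+1} − x_{i+1}·y_i), indices taken mod 3.
Cross-terms: 18, -22, -21  ⇒  Σ = -25
Area = |Σ|/2 = 12.5.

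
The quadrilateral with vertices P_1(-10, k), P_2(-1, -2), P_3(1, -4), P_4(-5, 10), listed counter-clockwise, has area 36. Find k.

11

Write out the shoelace sum; only the two edges meeting at P_1 involve k:
2·Area = [((-5)·k − (-10)·10) + ((-10)·(-2) − (-1)·k)] + -4
       = -4·k + 116 = 72
⇒ k = 11.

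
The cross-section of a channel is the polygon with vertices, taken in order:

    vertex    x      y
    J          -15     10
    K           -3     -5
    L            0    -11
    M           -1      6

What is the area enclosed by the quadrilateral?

Apply the shoelace (surveyor's) formula: 2A = Σ (x_i·y_{i+1} − x_{i+1}·y_i), indices taken mod 4.
Σ = (105) + (33) + (-11) + (80) = 207
Area = |Σ|/2 = 103.5.

103.5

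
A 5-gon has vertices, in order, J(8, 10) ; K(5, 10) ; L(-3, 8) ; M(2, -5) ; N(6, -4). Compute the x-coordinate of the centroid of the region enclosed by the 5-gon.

Apply the shoelace (surveyor's) formula. First the cross-terms c_i = x_i·y_{i+1} − x_{i+1}·y_i:
  30, 70, -1, 22, 92  ⇒  2A = 213, A = 106.5.
Then Σ (x_i + x_{i+1})·c_i = 1995, so x̄ = 1995 / (6·106.5) = 665/213.

665/213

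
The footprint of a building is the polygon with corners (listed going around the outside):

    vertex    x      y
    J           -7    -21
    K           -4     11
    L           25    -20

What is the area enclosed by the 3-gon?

510.5

Σ = (-161) + (-195) + (-665) = -1021
Area = |Σ|/2 = 510.5.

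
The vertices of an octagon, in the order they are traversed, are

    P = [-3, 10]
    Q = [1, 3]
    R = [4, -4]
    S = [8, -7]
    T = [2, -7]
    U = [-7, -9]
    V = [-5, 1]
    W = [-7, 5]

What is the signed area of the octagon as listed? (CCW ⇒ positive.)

Apply the shoelace formula: 2A = Σ (x_i·y_{i+1} − x_{i+1}·y_i), indices taken mod 8.
Σ = (-19) + (-16) + (4) + (-42) + (-67) + (-52) + (-18) + (-55) = -265
Signed area = Σ/2 = -132.5 (negative ⇒ clockwise traversal).

-132.5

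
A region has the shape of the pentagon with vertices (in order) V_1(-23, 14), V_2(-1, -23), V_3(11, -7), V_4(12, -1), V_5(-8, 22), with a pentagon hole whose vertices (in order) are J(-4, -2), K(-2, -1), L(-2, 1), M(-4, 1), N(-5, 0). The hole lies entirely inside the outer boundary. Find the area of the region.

Outer boundary:
Apply Gauss's area formula: 2A = Σ (x_i·y_{i+1} − x_{i+1}·y_i), indices taken mod 5.
Σ = (543) + (260) + (73) + (256) + (394) = 1526
Area = |Σ|/2 = 763.
Hole:
J→K: (-4)(-1) − (-2)(-2) = 0
K→L: (-2)(1) − (-2)(-1) = -4
L→M: (-2)(1) − (-4)(1) = 2
M→N: (-4)(0) − (-5)(1) = 5
N→J: (-5)(-2) − (-4)(0) = 10
Σ = 13
Area = |Σ|/2 = 6.5.
Net area = 763 − 6.5 = 756.5.

756.5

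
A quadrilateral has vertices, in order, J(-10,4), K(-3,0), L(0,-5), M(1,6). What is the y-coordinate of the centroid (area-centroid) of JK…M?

Apply the shoelace (surveyor's) formula. First the cross-terms c_i = x_i·y_{i+1} − x_{i+1}·y_i:
  12, 15, 5, 64  ⇒  2A = 96, A = 48.
Then Σ (y_i + y_{i+1})·c_i = 618, so ȳ = 618 / (6·48) = 103/48.

103/48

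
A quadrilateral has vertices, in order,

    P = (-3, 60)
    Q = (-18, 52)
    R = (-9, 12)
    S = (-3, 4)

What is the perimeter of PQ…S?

|PQ| = √((-15)² + (-8)²) = √289 = 17
|QR| = √((9)² + (-40)²) = √1681 = 41
|RS| = √((6)² + (-8)²) = √100 = 10
|SP| = √((0)² + (56)²) = √3136 = 56
Perimeter = 17 + 41 + 10 + 56 = 124.

124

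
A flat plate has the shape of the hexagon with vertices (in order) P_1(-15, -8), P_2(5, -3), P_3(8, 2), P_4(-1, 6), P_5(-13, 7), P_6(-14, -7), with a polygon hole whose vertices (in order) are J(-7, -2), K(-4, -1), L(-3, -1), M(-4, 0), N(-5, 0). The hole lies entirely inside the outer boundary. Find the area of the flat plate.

Outer boundary:
Σ = (85) + (34) + (50) + (71) + (189) + (7) = 436
Area = |Σ|/2 = 218.
Hole:
Apply the shoelace (surveyor's) formula: 2A = Σ (x_i·y_{i+1} − x_{i+1}·y_i), indices taken mod 5.
J→K: (-7)(-1) − (-4)(-2) = -1
K→L: (-4)(-1) − (-3)(-1) = 1
L→M: (-3)(0) − (-4)(-1) = -4
M→N: (-4)(0) − (-5)(0) = 0
N→J: (-5)(-2) − (-7)(0) = 10
Σ = 6
Area = |Σ|/2 = 3.
Net area = 218 − 3 = 215.

215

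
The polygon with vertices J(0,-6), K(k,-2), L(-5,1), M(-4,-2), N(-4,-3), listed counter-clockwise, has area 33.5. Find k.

The doubled signed area Σ (x_i y_{i+1} − x_{i+1} y_i) is linear in k.
With k=0 it equals 32; the coefficient of k is 7 (from the two edges through K).
So 7·k + 32 = 2·33.5 = 67 ⇒ k = 5.

5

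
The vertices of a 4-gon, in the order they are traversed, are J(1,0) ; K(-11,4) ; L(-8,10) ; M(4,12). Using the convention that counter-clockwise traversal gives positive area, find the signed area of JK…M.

Apply Gauss's area formula: 2A = Σ (x_i·y_{i+1} − x_{i+1}·y_i), indices taken mod 4.
Cross-terms: 4, -78, -136, -12  ⇒  Σ = -222
Signed area = Σ/2 = -111 (negative ⇒ clockwise traversal).

-111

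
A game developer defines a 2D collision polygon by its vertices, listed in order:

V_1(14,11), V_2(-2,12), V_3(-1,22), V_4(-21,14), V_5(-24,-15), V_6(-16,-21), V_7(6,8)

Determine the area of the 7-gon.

736.5

Apply Gauss's area formula: 2A = Σ (x_i·y_{i+1} − x_{i+1}·y_i), indices taken mod 7.
Σ = (190) + (-32) + (448) + (651) + (264) + (-2) + (-46) = 1473
Area = |Σ|/2 = 736.5.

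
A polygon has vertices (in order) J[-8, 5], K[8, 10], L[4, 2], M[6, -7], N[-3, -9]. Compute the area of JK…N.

173

J→K: (-8)(10) − (8)(5) = -120
K→L: (8)(2) − (4)(10) = -24
L→M: (4)(-7) − (6)(2) = -40
M→N: (6)(-9) − (-3)(-7) = -75
N→J: (-3)(5) − (-8)(-9) = -87
Σ = -346
Area = |Σ|/2 = 173.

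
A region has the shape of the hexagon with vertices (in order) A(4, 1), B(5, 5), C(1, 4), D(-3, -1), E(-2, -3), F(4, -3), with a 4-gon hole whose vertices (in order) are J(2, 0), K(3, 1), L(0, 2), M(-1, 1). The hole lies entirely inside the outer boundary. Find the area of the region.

37

Outer boundary:
Apply the surveyor's formula: 2A = Σ (x_i·y_{i+1} − x_{i+1}·y_i), indices taken mod 6.
Cross-terms: 15, 15, 11, 7, 18, 16  ⇒  Σ = 82
Area = |Σ|/2 = 41.
Hole:
Apply the shoelace (surveyor's) formula: 2A = Σ (x_i·y_{i+1} − x_{i+1}·y_i), indices taken mod 4.
J→K: (2)(1) − (3)(0) = 2
K→L: (3)(2) − (0)(1) = 6
L→M: (0)(1) − (-1)(2) = 2
M→J: (-1)(0) − (2)(1) = -2
Σ = 8
Area = |Σ|/2 = 4.
Net area = 41 − 4 = 37.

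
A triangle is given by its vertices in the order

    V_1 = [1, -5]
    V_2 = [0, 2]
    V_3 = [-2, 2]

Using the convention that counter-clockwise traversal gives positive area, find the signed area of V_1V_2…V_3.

Cross-terms: 2, 4, 8  ⇒  Σ = 14
Signed area = Σ/2 = 7 (positive ⇒ counter-clockwise traversal).

7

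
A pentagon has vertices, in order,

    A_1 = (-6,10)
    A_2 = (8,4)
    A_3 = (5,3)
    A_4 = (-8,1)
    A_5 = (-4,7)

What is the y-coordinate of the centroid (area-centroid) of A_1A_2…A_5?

14/3

Apply the surveyor's formula. First the cross-terms c_i = x_i·y_{i+1} − x_{i+1}·y_i:
  -104, 4, 29, -52, 2  ⇒  2A = -121, A = -60.5.
Then Σ (y_i + y_{i+1})·c_i = -1694, so ȳ = -1694 / (6·(-60.5)) = 14/3.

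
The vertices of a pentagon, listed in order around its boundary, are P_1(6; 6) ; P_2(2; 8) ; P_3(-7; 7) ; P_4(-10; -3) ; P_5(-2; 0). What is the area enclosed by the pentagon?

89.5

Σ = (36) + (70) + (91) + (-6) + (-12) = 179
Area = |Σ|/2 = 89.5.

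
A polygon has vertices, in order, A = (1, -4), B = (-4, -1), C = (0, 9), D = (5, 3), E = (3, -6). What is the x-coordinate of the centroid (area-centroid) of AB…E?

122/143

Apply the shoelace formula. First the cross-terms c_i = x_i·y_{i+1} − x_{i+1}·y_i:
  -17, -36, -45, -39, -6  ⇒  2A = -143, A = -71.5.
Then Σ (x_i + x_{i+1})·c_i = -366, so x̄ = -366 / (6·(-71.5)) = 122/143.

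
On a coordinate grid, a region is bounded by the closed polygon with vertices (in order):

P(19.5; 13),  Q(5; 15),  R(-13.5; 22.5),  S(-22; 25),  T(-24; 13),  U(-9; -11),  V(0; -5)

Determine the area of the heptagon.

Apply the shoelace (surveyor's) formula: 2A = Σ (x_i·y_{i+1} − x_{i+1}·y_i), indices taken mod 7.
P→Q: (19.5)(15) − (5)(13) = 227.5
Q→R: (5)(22.5) − (-13.5)(15) = 315
R→S: (-13.5)(25) − (-22)(22.5) = 157.5
S→T: (-22)(13) − (-24)(25) = 314
T→U: (-24)(-11) − (-9)(13) = 381
U→V: (-9)(-5) − (0)(-11) = 45
V→P: (0)(13) − (19.5)(-5) = 97.5
Σ = 1537.5
Area = |Σ|/2 = 768.75.

768.75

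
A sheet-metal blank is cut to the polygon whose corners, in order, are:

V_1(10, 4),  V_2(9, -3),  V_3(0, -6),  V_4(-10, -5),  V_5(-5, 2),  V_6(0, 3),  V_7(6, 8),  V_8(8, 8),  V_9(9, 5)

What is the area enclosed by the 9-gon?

160

Σ = (-66) + (-54) + (-60) + (-45) + (-15) + (-18) + (-16) + (-32) + (-14) = -320
Area = |Σ|/2 = 160.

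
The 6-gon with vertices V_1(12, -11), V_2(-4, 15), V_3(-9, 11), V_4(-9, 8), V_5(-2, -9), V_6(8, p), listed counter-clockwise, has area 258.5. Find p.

-13

Write out the shoelace sum; only the two edges meeting at V_6 involve p:
2·Area = [((-2)·p − 8·(-9)) + (8·(-11) − 12·p)] + 351
       = -14·p + 335 = 517
⇒ p = -13.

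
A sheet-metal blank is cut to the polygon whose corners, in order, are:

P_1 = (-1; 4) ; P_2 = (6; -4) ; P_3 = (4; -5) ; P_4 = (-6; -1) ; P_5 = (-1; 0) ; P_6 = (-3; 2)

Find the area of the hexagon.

40.5

Apply the shoelace formula: 2A = Σ (x_i·y_{i+1} − x_{i+1}·y_i), indices taken mod 6.
P_1→P_2: (-1)(-4) − (6)(4) = -20
P_2→P_3: (6)(-5) − (4)(-4) = -14
P_3→P_4: (4)(-1) − (-6)(-5) = -34
P_4→P_5: (-6)(0) − (-1)(-1) = -1
P_5→P_6: (-1)(2) − (-3)(0) = -2
P_6→P_1: (-3)(4) − (-1)(2) = -10
Σ = -81
Area = |Σ|/2 = 40.5.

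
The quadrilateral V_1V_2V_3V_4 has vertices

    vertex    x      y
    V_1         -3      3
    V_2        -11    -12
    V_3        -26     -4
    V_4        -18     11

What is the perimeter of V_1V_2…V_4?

68

|V_1V_2| = √((-8)² + (-15)²) = √289 = 17
|V_2V_3| = √((-15)² + (8)²) = √289 = 17
|V_3V_4| = √((8)² + (15)²) = √289 = 17
|V_4V_1| = √((15)² + (-8)²) = √289 = 17
Perimeter = 17 + 17 + 17 + 17 = 68.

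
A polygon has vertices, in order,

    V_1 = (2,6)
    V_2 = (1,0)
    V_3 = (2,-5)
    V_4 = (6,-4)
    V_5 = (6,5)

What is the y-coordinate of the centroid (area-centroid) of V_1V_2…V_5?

Apply the surveyor's formula. First the cross-terms c_i = x_i·y_{i+1} − x_{i+1}·y_i:
  -6, -5, 22, 54, 26  ⇒  2A = 91, A = 45.5.
Then Σ (y_i + y_{i+1})·c_i = 131, so ȳ = 131 / (6·45.5) = 131/273.

131/273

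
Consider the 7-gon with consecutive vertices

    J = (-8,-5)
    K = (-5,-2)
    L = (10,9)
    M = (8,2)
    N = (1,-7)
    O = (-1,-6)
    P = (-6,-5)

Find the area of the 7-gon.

J→K: (-8)(-2) − (-5)(-5) = -9
K→L: (-5)(9) − (10)(-2) = -25
L→M: (10)(2) − (8)(9) = -52
M→N: (8)(-7) − (1)(2) = -58
N→O: (1)(-6) − (-1)(-7) = -13
O→P: (-1)(-5) − (-6)(-6) = -31
P→J: (-6)(-5) − (-8)(-5) = -10
Σ = -198
Area = |Σ|/2 = 99.

99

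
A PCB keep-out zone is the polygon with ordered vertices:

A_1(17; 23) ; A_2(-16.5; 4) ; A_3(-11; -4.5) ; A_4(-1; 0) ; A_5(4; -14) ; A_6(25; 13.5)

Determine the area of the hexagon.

Apply the surveyor's formula: 2A = Σ (x_i·y_{i+1} − x_{i+1}·y_i), indices taken mod 6.
Σ = (447.5) + (118.25) + (-4.5) + (14) + (404) + (345.5) = 1324.75
Area = |Σ|/2 = 662.375.

662.375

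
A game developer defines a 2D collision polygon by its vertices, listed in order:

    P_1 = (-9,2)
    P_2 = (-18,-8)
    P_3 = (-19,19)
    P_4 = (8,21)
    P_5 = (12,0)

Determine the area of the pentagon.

P_1→P_2: (-9)(-8) − (-18)(2) = 108
P_2→P_3: (-18)(19) − (-19)(-8) = -494
P_3→P_4: (-19)(21) − (8)(19) = -551
P_4→P_5: (8)(0) − (12)(21) = -252
P_5→P_1: (12)(2) − (-9)(0) = 24
Σ = -1165
Area = |Σ|/2 = 582.5.

582.5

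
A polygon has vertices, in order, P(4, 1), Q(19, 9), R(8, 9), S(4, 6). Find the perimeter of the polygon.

|PQ| = √((15)² + (8)²) = √289 = 17
|QR| = √((-11)² + (0)²) = √121 = 11
|RS| = √((-4)² + (-3)²) = √25 = 5
|SP| = √((0)² + (-5)²) = √25 = 5
Perimeter = 17 + 11 + 5 + 5 = 38.

38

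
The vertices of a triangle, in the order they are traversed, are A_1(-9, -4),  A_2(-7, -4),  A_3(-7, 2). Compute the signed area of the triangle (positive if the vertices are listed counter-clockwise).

Σ = (8) + (-42) + (46) = 12
Signed area = Σ/2 = 6 (positive ⇒ counter-clockwise traversal).

6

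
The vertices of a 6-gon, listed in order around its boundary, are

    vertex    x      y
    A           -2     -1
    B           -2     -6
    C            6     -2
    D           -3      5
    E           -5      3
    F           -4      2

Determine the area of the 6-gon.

50

Σ = (10) + (40) + (24) + (16) + (2) + (8) = 100
Area = |Σ|/2 = 50.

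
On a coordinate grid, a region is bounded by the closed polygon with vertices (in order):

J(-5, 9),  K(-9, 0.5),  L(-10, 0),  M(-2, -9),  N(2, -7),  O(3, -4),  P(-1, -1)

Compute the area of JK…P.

Cross-terms: 78.5, 5, 90, 32, 13, -7, -14  ⇒  Σ = 197.5
Area = |Σ|/2 = 98.75.

98.75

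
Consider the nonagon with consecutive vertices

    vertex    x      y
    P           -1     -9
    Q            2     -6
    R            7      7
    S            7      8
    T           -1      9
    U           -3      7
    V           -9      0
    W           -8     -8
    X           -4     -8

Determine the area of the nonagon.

Σ = (24) + (56) + (7) + (71) + (20) + (63) + (72) + (32) + (28) = 373
Area = |Σ|/2 = 186.5.

186.5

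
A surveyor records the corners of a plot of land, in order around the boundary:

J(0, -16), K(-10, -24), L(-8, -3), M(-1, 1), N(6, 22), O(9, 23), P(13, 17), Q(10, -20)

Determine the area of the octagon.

578.5

Σ = (-160) + (-162) + (-11) + (-28) + (-60) + (-146) + (-430) + (-160) = -1157
Area = |Σ|/2 = 578.5.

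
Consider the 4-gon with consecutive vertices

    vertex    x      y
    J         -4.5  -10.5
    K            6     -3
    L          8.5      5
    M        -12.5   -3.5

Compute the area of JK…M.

140.125

Cross-terms: 76.5, 55.5, 32.75, 115.5  ⇒  Σ = 280.25
Area = |Σ|/2 = 140.125.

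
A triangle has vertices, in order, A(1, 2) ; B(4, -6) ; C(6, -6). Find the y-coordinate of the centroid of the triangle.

-10/3

Apply the shoelace (surveyor's) formula. First the cross-terms c_i = x_i·y_{i+1} − x_{i+1}·y_i:
  -14, 12, 18  ⇒  2A = 16, A = 8.
Then Σ (y_i + y_{i+1})·c_i = -160, so ȳ = -160 / (6·8) = -10/3.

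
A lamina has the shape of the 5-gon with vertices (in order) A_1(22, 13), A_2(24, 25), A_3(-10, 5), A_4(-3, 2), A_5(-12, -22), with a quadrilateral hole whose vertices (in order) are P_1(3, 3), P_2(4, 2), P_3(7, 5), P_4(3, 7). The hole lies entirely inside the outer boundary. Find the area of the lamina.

Outer boundary:
Apply Gauss's area formula: 2A = Σ (x_i·y_{i+1} − x_{i+1}·y_i), indices taken mod 5.
Σ = (238) + (370) + (-5) + (90) + (328) = 1021
Area = |Σ|/2 = 510.5.
Hole:
Apply Gauss's area formula: 2A = Σ (x_i·y_{i+1} − x_{i+1}·y_i), indices taken mod 4.
Σ = (-6) + (6) + (34) + (-12) = 22
Area = |Σ|/2 = 11.
Net area = 510.5 − 11 = 499.5.

499.5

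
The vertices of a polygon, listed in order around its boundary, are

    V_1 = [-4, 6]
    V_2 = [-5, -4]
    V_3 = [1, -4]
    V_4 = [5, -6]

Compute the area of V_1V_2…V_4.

45

Apply Gauss's area formula: 2A = Σ (x_i·y_{i+1} − x_{i+1}·y_i), indices taken mod 4.
V_1→V_2: (-4)(-4) − (-5)(6) = 46
V_2→V_3: (-5)(-4) − (1)(-4) = 24
V_3→V_4: (1)(-6) − (5)(-4) = 14
V_4→V_1: (5)(6) − (-4)(-6) = 6
Σ = 90
Area = |Σ|/2 = 45.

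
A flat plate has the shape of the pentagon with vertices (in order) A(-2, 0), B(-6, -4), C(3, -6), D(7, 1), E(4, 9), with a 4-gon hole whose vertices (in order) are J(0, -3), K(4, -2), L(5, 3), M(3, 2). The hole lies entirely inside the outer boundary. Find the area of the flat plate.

76

Outer boundary:
Σ = (8) + (48) + (45) + (59) + (18) = 178
Area = |Σ|/2 = 89.
Hole:
Σ = (12) + (22) + (1) + (-9) = 26
Area = |Σ|/2 = 13.
Net area = 89 − 13 = 76.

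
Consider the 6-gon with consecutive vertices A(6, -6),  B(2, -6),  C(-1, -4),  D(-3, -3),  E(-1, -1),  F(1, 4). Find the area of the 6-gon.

40

Apply the shoelace formula: 2A = Σ (x_i·y_{i+1} − x_{i+1}·y_i), indices taken mod 6.
A→B: (6)(-6) − (2)(-6) = -24
B→C: (2)(-4) − (-1)(-6) = -14
C→D: (-1)(-3) − (-3)(-4) = -9
D→E: (-3)(-1) − (-1)(-3) = 0
E→F: (-1)(4) − (1)(-1) = -3
F→A: (1)(-6) − (6)(4) = -30
Σ = -80
Area = |Σ|/2 = 40.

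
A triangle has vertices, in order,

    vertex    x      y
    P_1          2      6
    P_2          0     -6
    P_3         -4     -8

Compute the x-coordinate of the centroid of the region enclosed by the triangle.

-2/3

Apply the shoelace (surveyor's) formula. First the cross-terms c_i = x_i·y_{i+1} − x_{i+1}·y_i:
  -12, -24, -8  ⇒  2A = -44, A = -22.
Then Σ (x_i + x_{i+1})·c_i = 88, so x̄ = 88 / (6·(-22)) = -2/3.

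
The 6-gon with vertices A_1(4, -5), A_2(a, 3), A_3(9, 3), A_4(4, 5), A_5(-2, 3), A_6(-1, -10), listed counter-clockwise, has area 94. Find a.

10

The doubled signed area Σ (x_i y_{i+1} − x_{i+1} y_i) is linear in a.
With a=0 it equals 108; the coefficient of a is 8 (from the two edges through A_2).
So 8·a + 108 = 2·94 = 188 ⇒ a = 10.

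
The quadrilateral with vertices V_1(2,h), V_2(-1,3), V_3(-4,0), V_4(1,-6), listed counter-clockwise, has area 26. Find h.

-1

Write out the shoelace sum; only the two edges meeting at V_1 involve h:
2·Area = [(1·h − 2·(-6)) + (2·3 − (-1)·h)] + 36
       = 2·h + 54 = 52
⇒ h = -1.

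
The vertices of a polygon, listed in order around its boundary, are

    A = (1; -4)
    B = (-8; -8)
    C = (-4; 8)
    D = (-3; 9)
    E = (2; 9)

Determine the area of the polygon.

105

Apply Gauss's area formula: 2A = Σ (x_i·y_{i+1} − x_{i+1}·y_i), indices taken mod 5.
A→B: (1)(-8) − (-8)(-4) = -40
B→C: (-8)(8) − (-4)(-8) = -96
C→D: (-4)(9) − (-3)(8) = -12
D→E: (-3)(9) − (2)(9) = -45
E→A: (2)(-4) − (1)(9) = -17
Σ = -210
Area = |Σ|/2 = 105.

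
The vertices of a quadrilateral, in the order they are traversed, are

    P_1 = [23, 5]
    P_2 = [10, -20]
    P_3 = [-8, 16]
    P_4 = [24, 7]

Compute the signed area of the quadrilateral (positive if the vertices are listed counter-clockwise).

-495.5

Apply the shoelace (surveyor's) formula: 2A = Σ (x_i·y_{i+1} − x_{i+1}·y_i), indices taken mod 4.
Σ = (-510) + (0) + (-440) + (-41) = -991
Signed area = Σ/2 = -495.5 (negative ⇒ clockwise traversal).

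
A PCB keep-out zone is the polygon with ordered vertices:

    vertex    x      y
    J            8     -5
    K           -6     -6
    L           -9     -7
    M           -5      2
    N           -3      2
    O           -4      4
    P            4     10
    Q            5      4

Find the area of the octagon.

Σ = (-78) + (-12) + (-53) + (-4) + (-4) + (-56) + (-34) + (-57) = -298
Area = |Σ|/2 = 149.

149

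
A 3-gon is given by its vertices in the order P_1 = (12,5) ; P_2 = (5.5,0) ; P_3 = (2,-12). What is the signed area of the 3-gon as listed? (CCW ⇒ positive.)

30.25

Apply the shoelace (surveyor's) formula: 2A = Σ (x_i·y_{i+1} − x_{i+1}·y_i), indices taken mod 3.
P_1→P_2: (12)(0) − (5.5)(5) = -27.5
P_2→P_3: (5.5)(-12) − (2)(0) = -66
P_3→P_1: (2)(5) − (12)(-12) = 154
Σ = 60.5
Signed area = Σ/2 = 30.25 (positive ⇒ counter-clockwise traversal).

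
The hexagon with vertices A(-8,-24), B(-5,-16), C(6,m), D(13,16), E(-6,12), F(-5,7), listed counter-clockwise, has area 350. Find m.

-3

The doubled signed area Σ (x_i y_{i+1} − x_{i+1} y_i) is linear in m.
With m=0 it equals 646; the coefficient of m is -18 (from the two edges through C).
So -18·m + 646 = 2·350 = 700 ⇒ m = -3.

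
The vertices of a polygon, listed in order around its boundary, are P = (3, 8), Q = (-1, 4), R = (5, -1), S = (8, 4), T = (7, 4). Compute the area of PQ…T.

Σ = (20) + (-19) + (28) + (4) + (44) = 77
Area = |Σ|/2 = 38.5.

38.5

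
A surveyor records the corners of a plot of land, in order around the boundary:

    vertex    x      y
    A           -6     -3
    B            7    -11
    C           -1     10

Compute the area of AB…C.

Apply the surveyor's formula: 2A = Σ (x_i·y_{i+1} − x_{i+1}·y_i), indices taken mod 3.
Cross-terms: 87, 59, 63  ⇒  Σ = 209
Area = |Σ|/2 = 104.5.

104.5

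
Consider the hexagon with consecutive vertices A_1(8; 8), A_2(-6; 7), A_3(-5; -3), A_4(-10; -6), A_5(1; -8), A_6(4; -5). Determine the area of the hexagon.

Apply the shoelace formula: 2A = Σ (x_i·y_{i+1} − x_{i+1}·y_i), indices taken mod 6.
Σ = (104) + (53) + (0) + (86) + (27) + (72) = 342
Area = |Σ|/2 = 171.

171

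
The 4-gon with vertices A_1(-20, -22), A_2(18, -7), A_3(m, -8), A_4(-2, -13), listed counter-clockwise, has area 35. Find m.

Write out the shoelace sum; only the two edges meeting at A_3 involve m:
2·Area = [(18·(-8) − m·(-7)) + (m·(-13) − (-2)·(-8))] + 320
       = -6·m + 160 = 70
⇒ m = 15.

15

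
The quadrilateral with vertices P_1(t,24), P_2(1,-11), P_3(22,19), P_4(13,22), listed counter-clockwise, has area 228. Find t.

10

The doubled signed area Σ (x_i y_{i+1} − x_{i+1} y_i) is linear in t.
With t=0 it equals 786; the coefficient of t is -33 (from the two edges through P_1).
So -33·t + 786 = 2·228 = 456 ⇒ t = 10.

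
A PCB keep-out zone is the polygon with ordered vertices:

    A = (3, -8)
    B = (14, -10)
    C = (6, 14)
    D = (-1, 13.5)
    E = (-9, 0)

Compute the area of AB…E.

Apply the surveyor's formula: 2A = Σ (x_i·y_{i+1} − x_{i+1}·y_i), indices taken mod 5.
Σ = (82) + (256) + (95) + (121.5) + (72) = 626.5
Area = |Σ|/2 = 313.25.

313.25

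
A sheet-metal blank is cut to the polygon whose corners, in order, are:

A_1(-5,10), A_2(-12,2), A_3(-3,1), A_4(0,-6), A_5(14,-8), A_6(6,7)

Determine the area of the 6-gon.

223.5

Apply the surveyor's formula: 2A = Σ (x_i·y_{i+1} − x_{i+1}·y_i), indices taken mod 6.
Cross-terms: 110, -6, 18, 84, 146, 95  ⇒  Σ = 447
Area = |Σ|/2 = 223.5.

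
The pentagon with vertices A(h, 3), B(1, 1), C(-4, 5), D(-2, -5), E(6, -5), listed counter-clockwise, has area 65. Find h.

6

Write out the shoelace sum; only the two edges meeting at A involve h:
2·Area = [(6·3 − h·(-5)) + (h·1 − 1·3)] + 79
       = 6·h + 94 = 130
⇒ h = 6.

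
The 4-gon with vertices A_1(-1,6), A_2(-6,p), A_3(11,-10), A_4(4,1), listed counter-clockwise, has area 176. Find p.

Write out the shoelace sum; only the two edges meeting at A_2 involve p:
2·Area = [((-1)·p − (-6)·6) + ((-6)·(-10) − 11·p)] + 76
       = -12·p + 172 = 352
⇒ p = -15.

-15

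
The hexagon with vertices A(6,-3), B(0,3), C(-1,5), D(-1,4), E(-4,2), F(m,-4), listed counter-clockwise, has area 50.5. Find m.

Write out the shoelace sum; only the two edges meeting at F involve m:
2·Area = [((-4)·(-4) − m·2) + (m·(-3) − 6·(-4))] + 36
       = -5·m + 76 = 101
⇒ m = -5.

-5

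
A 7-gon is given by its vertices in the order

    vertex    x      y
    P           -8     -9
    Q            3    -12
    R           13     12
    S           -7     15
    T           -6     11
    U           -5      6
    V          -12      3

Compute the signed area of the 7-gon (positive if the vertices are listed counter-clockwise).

Apply the surveyor's formula: 2A = Σ (x_i·y_{i+1} − x_{i+1}·y_i), indices taken mod 7.
P→Q: (-8)(-12) − (3)(-9) = 123
Q→R: (3)(12) − (13)(-12) = 192
R→S: (13)(15) − (-7)(12) = 279
S→T: (-7)(11) − (-6)(15) = 13
T→U: (-6)(6) − (-5)(11) = 19
U→V: (-5)(3) − (-12)(6) = 57
V→P: (-12)(-9) − (-8)(3) = 132
Σ = 815
Signed area = Σ/2 = 407.5 (positive ⇒ counter-clockwise traversal).

407.5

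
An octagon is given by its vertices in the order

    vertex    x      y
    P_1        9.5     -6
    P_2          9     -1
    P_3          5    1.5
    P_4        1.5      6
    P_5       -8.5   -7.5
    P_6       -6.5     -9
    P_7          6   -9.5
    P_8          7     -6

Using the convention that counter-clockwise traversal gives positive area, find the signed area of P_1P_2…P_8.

159.75

Apply the shoelace (surveyor's) formula: 2A = Σ (x_i·y_{i+1} − x_{i+1}·y_i), indices taken mod 8.
Σ = (44.5) + (18.5) + (27.75) + (39.75) + (27.75) + (115.75) + (30.5) + (15) = 319.5
Signed area = Σ/2 = 159.75 (positive ⇒ counter-clockwise traversal).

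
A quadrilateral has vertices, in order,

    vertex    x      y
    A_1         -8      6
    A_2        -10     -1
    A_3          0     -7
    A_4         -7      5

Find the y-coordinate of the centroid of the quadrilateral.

-16/29

Apply the shoelace (surveyor's) formula. First the cross-terms c_i = x_i·y_{i+1} − x_{i+1}·y_i:
  68, 70, -49, -2  ⇒  2A = 87, A = 43.5.
Then Σ (y_i + y_{i+1})·c_i = -144, so ȳ = -144 / (6·43.5) = -16/29.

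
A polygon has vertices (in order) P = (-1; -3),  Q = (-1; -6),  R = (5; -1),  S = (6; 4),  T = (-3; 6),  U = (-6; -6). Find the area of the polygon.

87

Apply the surveyor's formula: 2A = Σ (x_i·y_{i+1} − x_{i+1}·y_i), indices taken mod 6.
Σ = (3) + (31) + (26) + (48) + (54) + (12) = 174
Area = |Σ|/2 = 87.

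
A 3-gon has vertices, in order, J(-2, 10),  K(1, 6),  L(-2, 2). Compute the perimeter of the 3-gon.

18

|JK| = √((3)² + (-4)²) = √25 = 5
|KL| = √((-3)² + (-4)²) = √25 = 5
|LJ| = √((0)² + (8)²) = √64 = 8
Perimeter = 5 + 5 + 8 = 18.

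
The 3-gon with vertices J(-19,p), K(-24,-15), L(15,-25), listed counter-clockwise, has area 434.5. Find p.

The doubled signed area Σ (x_i y_{i+1} − x_{i+1} y_i) is linear in p.
With p=0 it equals 635; the coefficient of p is 39 (from the two edges through J).
So 39·p + 635 = 2·434.5 = 869 ⇒ p = 6.

6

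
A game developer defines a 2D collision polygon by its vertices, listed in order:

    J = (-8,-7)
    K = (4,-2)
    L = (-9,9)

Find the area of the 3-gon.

Cross-terms: 44, 18, 135  ⇒  Σ = 197
Area = |Σ|/2 = 98.5.

98.5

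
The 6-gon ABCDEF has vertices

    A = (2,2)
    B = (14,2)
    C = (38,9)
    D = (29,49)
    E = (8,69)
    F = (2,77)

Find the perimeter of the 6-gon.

|AB| = √((12)² + (0)²) = √144 = 12
|BC| = √((24)² + (7)²) = √625 = 25
|CD| = √((-9)² + (40)²) = √1681 = 41
|DE| = √((-21)² + (20)²) = √841 = 29
|EF| = √((-6)² + (8)²) = √100 = 10
|FA| = √((0)² + (-75)²) = √5625 = 75
Perimeter = 12 + 25 + 41 + 29 + 10 + 75 = 192.

192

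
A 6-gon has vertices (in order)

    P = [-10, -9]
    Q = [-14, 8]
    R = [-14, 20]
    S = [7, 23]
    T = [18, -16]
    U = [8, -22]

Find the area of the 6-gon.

Cross-terms: -206, -168, -462, -526, -268, -292  ⇒  Σ = -1922
Area = |Σ|/2 = 961.

961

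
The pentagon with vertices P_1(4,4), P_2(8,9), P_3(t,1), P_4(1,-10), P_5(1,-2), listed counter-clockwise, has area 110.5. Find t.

-10

Write out the shoelace sum; only the two edges meeting at P_3 involve t:
2·Area = [(8·1 − t·9) + (t·(-10) − 1·1)] + 24
       = -19·t + 31 = 221
⇒ t = -10.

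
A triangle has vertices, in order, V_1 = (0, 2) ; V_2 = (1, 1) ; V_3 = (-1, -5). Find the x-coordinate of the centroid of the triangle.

Apply the surveyor's formula. First the cross-terms c_i = x_i·y_{i+1} − x_{i+1}·y_i:
  -2, -4, -2  ⇒  2A = -8, A = -4.
Then Σ (x_i + x_{i+1})·c_i = 0, so x̄ = 0 / (6·(-4)) = 0.

0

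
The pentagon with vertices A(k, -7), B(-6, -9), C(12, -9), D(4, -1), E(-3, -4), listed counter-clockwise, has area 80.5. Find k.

-3

The doubled signed area Σ (x_i y_{i+1} − x_{i+1} y_i) is linear in k.
With k=0 it equals 146; the coefficient of k is -5 (from the two edges through A).
So -5·k + 146 = 2·80.5 = 161 ⇒ k = -3.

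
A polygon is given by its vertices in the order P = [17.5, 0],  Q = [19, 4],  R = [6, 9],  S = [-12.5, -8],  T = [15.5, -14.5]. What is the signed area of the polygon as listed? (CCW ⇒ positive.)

420.25

Σ = (70) + (147) + (64.5) + (305.25) + (253.75) = 840.5
Signed area = Σ/2 = 420.25 (positive ⇒ counter-clockwise traversal).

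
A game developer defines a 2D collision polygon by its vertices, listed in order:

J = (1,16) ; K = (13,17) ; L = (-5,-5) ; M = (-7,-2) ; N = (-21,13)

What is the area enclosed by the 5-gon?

Apply the surveyor's formula: 2A = Σ (x_i·y_{i+1} − x_{i+1}·y_i), indices taken mod 5.
Σ = (-191) + (20) + (-25) + (-133) + (-349) = -678
Area = |Σ|/2 = 339.

339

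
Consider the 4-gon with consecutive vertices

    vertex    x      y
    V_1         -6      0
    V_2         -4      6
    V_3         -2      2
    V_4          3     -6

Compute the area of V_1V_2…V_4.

Apply Gauss's area formula: 2A = Σ (x_i·y_{i+1} − x_{i+1}·y_i), indices taken mod 4.
V_1→V_2: (-6)(6) − (-4)(0) = -36
V_2→V_3: (-4)(2) − (-2)(6) = 4
V_3→V_4: (-2)(-6) − (3)(2) = 6
V_4→V_1: (3)(0) − (-6)(-6) = -36
Σ = -62
Area = |Σ|/2 = 31.

31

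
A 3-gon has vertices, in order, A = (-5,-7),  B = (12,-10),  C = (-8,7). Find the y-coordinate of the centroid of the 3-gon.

-10/3

Apply Gauss's area formula. First the cross-terms c_i = x_i·y_{i+1} − x_{i+1}·y_i:
  134, 4, 91  ⇒  2A = 229, A = 114.5.
Then Σ (y_i + y_{i+1})·c_i = -2290, so ȳ = -2290 / (6·114.5) = -10/3.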